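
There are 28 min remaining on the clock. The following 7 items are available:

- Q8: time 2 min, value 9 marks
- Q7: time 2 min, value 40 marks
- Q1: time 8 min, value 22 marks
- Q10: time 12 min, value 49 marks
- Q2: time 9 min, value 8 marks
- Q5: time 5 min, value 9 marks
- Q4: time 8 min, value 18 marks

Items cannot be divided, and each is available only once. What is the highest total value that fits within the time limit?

120 marks

Check high-value combinations within 28 min:
- Q8+Q7+Q1+Q10: time 2+2+8+12=24, value 9+40+22+49=120
- Q7+Q1+Q10+Q5: time 2+8+12+5=27, value 40+22+49+9=120
- Q8+Q7+Q10+Q4: time 2+2+12+8=24, value 9+40+49+18=116
- Q7+Q10+Q5+Q4: time 2+12+5+8=27, value 40+49+9+18=116
- Q7+Q1+Q10: time 2+8+12=22, value 40+22+49=111
Best: 120 marks.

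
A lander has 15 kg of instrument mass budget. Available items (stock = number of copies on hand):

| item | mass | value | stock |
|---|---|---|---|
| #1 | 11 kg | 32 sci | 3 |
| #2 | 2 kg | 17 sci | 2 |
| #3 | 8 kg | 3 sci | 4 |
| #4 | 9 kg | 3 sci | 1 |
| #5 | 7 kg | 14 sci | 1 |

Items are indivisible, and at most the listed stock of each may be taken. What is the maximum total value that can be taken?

Top feasible selections:
- 1×#1 + 2×#2: mass 15, value 66
- 1×#1 + 1×#2: mass 13, value 49
- 2×#2 + 1×#5: mass 11, value 48
- 2×#2 + 1×#3: mass 12, value 37
Best: 66 sci.

66 sci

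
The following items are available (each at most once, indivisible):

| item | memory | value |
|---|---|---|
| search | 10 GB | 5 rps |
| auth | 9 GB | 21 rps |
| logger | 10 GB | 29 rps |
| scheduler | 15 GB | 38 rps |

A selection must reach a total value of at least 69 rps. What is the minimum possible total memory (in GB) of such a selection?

Subsets with value ≥ 69, sorted by total memory:
- auth+logger+scheduler: memory 34, value 88
- search+logger+scheduler: memory 35, value 72
- search+auth+logger+scheduler: memory 44, value 93
Minimum memory: 34 GB.

34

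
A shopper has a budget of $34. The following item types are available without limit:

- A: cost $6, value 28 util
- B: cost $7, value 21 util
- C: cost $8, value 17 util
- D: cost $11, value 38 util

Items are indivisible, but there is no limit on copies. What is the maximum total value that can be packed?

140 util

Best value-per-unit is A at 28/6, and filling with it alone uses cost 5×6=30. No mix of the others beats 5×28 = 140.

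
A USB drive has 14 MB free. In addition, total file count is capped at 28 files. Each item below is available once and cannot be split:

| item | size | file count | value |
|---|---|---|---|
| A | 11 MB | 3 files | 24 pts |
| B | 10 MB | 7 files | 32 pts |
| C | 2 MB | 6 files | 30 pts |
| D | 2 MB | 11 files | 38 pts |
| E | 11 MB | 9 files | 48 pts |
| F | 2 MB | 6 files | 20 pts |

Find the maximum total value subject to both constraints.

Feasible sets respecting both limits:
- B+C+D: size 14, file count 24, value 100
- B+D+F: size 14, file count 24, value 90
- C+D+F: size 6, file count 23, value 88
- D+E: size 13, file count 20, value 86
Best: 100 pts.

100 pts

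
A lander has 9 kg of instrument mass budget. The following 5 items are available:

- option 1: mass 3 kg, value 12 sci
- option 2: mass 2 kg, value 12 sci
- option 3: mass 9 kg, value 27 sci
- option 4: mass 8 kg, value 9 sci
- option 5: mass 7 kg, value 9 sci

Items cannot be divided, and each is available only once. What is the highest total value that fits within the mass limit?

27 sci

Check high-value combinations within 9 kg:
- option 3: mass 9, value 27
- option 1+option 2: mass 3+2=5, value 12+12=24
- option 2+option 5: mass 2+7=9, value 12+9=21
Best: 27 sci.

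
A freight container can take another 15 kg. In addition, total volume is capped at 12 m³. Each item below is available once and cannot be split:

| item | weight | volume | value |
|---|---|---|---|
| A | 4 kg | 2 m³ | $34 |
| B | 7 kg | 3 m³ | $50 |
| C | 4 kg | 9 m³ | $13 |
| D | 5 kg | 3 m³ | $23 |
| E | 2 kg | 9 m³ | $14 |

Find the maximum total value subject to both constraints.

Feasible sets respecting both limits:
- A+B: weight 11, volume 5, value 84
- B+D: weight 12, volume 6, value 73
- B+E: weight 9, volume 12, value 64
- B+C: weight 11, volume 12, value 63
Best: $84.

$84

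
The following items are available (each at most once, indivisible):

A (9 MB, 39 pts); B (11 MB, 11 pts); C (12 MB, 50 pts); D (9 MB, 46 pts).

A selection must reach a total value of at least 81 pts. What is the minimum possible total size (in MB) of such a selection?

Subsets with value ≥ 81, sorted by total size:
- A+D: size 18, value 85
- C+D: size 21, value 96
- A+C: size 21, value 89
Minimum size: 18 MB.

18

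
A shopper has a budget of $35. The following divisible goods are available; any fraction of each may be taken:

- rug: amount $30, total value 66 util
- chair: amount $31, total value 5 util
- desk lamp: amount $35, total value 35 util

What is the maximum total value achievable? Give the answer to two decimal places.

71.00

Take in order of value per unit:
- rug (66/30 per unit): all 30 → value 66, running total 66.00
- desk lamp (35/35 per unit): 5 of 35 → value 5×35/35 = 5.0000, running total 71.00
Total 71.00.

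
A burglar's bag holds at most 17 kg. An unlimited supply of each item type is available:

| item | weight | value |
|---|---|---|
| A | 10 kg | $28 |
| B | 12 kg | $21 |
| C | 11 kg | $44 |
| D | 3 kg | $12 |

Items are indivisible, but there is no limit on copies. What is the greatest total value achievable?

Best value-per-unit is C at 44/11; filling with it alone gives 1×44 = 44.
Optimal mix: 1×C + 2×D → weight 17, value 68.

$68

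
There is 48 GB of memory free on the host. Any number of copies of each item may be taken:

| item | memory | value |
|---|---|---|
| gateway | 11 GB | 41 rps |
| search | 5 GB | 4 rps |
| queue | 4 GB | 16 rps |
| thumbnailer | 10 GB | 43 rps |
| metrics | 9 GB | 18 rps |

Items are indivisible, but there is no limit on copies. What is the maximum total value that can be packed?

Best value-per-unit is thumbnailer at 43/10; filling with it alone gives 4×43 = 172.
Optimal mix: 2×queue + 4×thumbnailer → memory 48, value 204.

204 rps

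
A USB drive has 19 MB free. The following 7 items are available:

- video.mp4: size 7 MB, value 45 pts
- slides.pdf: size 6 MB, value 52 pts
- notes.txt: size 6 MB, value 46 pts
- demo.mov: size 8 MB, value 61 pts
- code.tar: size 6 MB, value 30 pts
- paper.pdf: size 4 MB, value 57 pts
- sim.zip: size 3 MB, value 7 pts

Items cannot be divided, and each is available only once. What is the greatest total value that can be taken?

Check high-value combinations within 19 MB:
- slides.pdf+demo.mov+paper.pdf: size 6+8+4=18, value 52+61+57=170
- notes.txt+demo.mov+paper.pdf: size 6+8+4=18, value 46+61+57=164
- video.mp4+demo.mov+paper.pdf: size 7+8+4=19, value 45+61+57=163
- slides.pdf+notes.txt+paper.pdf+sim.zip: size 6+6+4+3=19, value 52+46+57+7=162
- slides.pdf+notes.txt+paper.pdf: size 6+6+4=16, value 52+46+57=155
Best: 170 pts.

170 pts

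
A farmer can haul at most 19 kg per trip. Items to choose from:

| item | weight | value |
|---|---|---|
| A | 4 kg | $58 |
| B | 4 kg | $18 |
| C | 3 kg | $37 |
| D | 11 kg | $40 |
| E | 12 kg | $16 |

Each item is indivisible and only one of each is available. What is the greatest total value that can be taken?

Check high-value combinations within 19 kg:
- A+C+D: weight 4+3+11=18, value 58+37+40=135
- A+B+D: weight 4+4+11=19, value 58+18+40=116
- A+B+C: weight 4+4+3=11, value 58+18+37=113
- A+C+E: weight 4+3+12=19, value 58+37+16=111
Best: $135.

$135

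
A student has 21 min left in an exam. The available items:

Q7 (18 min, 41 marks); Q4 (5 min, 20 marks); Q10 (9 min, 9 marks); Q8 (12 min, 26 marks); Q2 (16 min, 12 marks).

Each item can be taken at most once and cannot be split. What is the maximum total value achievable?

This is a 0/1 knapsack; check combinations near the capacity.
- Q4+Q8: time 5+12=17, value 20+26=46
- Q7: time 18, value 41
- Q10+Q8: time 9+12=21, value 9+26=35
- Q4+Q2: time 5+16=21, value 20+12=32
Best: 46 marks.

46 marks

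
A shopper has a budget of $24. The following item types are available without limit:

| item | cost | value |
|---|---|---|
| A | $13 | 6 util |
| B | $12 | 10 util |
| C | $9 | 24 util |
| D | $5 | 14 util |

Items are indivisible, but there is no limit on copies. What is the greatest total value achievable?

Best value-per-unit is D at 14/5; filling with it alone gives 4×14 = 56.
Optimal mix: 1×C + 3×D → cost 24, value 66.

66 util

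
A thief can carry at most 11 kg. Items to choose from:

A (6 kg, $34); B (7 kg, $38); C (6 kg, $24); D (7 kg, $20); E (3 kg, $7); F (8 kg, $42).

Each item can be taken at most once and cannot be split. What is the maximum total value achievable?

Check high-value combinations within 11 kg:
- E+F: weight 3+8=11, value 7+42=49
- B+E: weight 7+3=10, value 38+7=45
- F: weight 8, value 42
- A+E: weight 6+3=9, value 34+7=41
Best: $49.

$49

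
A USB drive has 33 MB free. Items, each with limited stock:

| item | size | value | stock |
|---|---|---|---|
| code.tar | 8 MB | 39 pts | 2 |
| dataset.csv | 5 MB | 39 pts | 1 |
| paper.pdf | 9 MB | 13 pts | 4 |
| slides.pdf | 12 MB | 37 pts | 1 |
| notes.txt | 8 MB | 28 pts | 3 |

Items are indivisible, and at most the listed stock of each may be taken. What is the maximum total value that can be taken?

Top feasible selections:
- 2×code.tar + 1×dataset.csv + 1×slides.pdf: size 33, value 154
- 2×code.tar + 1×dataset.csv + 1×notes.txt: size 29, value 145
Best: 154 pts.

154 pts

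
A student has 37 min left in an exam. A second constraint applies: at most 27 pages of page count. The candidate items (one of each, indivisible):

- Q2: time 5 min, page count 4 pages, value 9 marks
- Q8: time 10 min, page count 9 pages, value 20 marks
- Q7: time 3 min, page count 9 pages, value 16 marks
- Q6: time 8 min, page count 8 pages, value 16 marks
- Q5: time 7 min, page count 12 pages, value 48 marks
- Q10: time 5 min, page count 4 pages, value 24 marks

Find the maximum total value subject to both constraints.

Feasible sets respecting both limits:
- Q8+Q5+Q10: time 22, page count 25, value 92
- Q7+Q5+Q10: time 15, page count 25, value 88
- Q6+Q5+Q10: time 20, page count 24, value 88
Best: 92 marks.

92 marks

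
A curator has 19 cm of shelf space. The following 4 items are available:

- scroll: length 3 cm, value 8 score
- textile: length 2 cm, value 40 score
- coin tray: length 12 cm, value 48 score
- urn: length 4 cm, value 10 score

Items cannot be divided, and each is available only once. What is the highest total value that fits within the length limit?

Check high-value combinations within 19 cm:
- textile+coin tray+urn: length 2+12+4=18, value 40+48+10=98
- scroll+textile+coin tray: length 3+2+12=17, value 8+40+48=96
- textile+coin tray: length 2+12=14, value 40+48=88
- scroll+coin tray+urn: length 3+12+4=19, value 8+48+10=66
Best: 98 score.

98 score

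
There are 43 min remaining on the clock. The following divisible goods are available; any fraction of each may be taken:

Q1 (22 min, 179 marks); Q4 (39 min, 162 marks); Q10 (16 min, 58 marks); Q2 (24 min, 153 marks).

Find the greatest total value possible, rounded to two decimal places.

Take in order of value per unit:
- Q1 (179/22 per unit): all 22 → value 179, running total 179.00
- Q2 (153/24 per unit): 21 of 24 → value 21×153/24 = 133.8750, running total 312.88
Total 312.88.

312.88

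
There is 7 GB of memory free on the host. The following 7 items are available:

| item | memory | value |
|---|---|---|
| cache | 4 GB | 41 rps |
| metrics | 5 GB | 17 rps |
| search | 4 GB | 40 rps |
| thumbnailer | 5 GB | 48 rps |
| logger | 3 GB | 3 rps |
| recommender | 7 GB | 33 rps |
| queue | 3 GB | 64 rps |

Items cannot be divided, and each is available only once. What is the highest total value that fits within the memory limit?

105 rps

Check high-value combinations within 7 GB:
- cache+queue: memory 4+3=7, value 41+64=105
- search+queue: memory 4+3=7, value 40+64=104
- logger+queue: memory 3+3=6, value 3+64=67
- queue: memory 3, value 64
Best: 105 rps.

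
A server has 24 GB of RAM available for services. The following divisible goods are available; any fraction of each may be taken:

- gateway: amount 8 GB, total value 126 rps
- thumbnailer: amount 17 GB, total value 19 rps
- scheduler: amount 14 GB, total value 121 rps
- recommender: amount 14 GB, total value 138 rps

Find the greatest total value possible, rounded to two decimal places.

281.29

Take in order of value per unit:
- gateway (126/8 per unit): all 8 → value 126, running total 126.00
- recommender (138/14 per unit): all 14 → value 138, running total 264.00
- scheduler (121/14 per unit): 2 of 14 → value 2×121/14 = 17.2857, running total 281.29
Total 281.29.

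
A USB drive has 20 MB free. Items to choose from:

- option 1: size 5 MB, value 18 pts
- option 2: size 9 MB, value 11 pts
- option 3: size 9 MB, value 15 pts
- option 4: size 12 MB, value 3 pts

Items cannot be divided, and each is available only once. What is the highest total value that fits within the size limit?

Check high-value combinations within 20 MB:
- option 1+option 3: size 5+9=14, value 18+15=33
- option 1+option 2: size 5+9=14, value 18+11=29
- option 2+option 3: size 9+9=18, value 11+15=26
- option 1+option 4: size 5+12=17, value 18+3=21
- option 1: size 5, value 18
Best: 33 pts.

33 pts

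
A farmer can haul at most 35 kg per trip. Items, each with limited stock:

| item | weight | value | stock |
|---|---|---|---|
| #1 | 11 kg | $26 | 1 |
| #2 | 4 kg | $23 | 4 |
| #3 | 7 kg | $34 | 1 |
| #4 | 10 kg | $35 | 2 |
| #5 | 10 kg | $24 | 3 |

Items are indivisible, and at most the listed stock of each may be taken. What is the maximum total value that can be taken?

$161

Best selections within weight 35 and stock limits:
- 4×#2 + 1×#3 + 1×#4: weight 33, value 161
- 1×#1 + 4×#2 + 1×#3: weight 34, value 152
Best: $161.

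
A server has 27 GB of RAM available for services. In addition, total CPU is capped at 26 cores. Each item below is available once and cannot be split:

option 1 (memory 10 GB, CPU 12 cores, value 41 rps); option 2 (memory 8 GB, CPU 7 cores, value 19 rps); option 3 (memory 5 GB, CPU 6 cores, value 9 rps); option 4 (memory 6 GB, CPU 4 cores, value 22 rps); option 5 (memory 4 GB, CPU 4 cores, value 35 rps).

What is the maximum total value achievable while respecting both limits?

107 rps

Feasible sets respecting both limits:
- option 1+option 3+option 4+option 5: memory 25, CPU 26, value 107
- option 1+option 4+option 5: memory 20, CPU 20, value 98
- option 1+option 2+option 5: memory 22, CPU 23, value 95
Best: 107 rps.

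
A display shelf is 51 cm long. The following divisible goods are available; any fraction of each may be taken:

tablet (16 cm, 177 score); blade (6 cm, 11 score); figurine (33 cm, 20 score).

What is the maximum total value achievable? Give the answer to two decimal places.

205.58

Take in order of value per unit:
- tablet (177/16 per unit): all 16 → value 177, running total 177.00
- blade (11/6 per unit): all 6 → value 11, running total 188.00
- figurine (20/33 per unit): 29 of 33 → value 29×20/33 = 17.5758, running total 205.58
Total 205.58.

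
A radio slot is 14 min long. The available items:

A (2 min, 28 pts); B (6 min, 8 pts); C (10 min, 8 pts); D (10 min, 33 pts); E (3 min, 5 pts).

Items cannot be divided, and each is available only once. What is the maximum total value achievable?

Check high-value combinations within 14 min:
- A+D: duration 2+10=12, value 28+33=61
- A+B+E: duration 2+6+3=11, value 28+8+5=41
- D+E: duration 10+3=13, value 33+5=38
- A+B: duration 2+6=8, value 28+8=36
Best: 61 pts.

61 pts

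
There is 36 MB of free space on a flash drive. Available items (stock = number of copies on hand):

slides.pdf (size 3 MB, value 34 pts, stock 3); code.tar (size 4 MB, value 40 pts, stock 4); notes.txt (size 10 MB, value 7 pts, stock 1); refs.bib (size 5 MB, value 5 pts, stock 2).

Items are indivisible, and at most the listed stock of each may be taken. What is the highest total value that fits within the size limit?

Best selections within size 36 and stock limits:
- 3×slides.pdf + 4×code.tar + 2×refs.bib: size 35, value 272
- 3×slides.pdf + 4×code.tar + 1×notes.txt: size 35, value 269
- 3×slides.pdf + 4×code.tar + 1×refs.bib: size 30, value 267
- 3×slides.pdf + 4×code.tar: size 25, value 262
Best: 272 pts.

272 pts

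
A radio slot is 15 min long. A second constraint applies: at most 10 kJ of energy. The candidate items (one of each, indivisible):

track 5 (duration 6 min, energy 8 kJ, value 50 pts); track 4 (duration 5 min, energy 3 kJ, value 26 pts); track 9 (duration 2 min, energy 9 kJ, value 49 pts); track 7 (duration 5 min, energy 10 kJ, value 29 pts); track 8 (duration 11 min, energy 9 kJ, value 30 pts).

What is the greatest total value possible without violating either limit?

Feasible sets respecting both limits:
- track 5: duration 6, energy 8, value 50
- track 9: duration 2, energy 9, value 49
- track 8: duration 11, energy 9, value 30
- track 7: duration 5, energy 10, value 29
Best: 50 pts.

50 pts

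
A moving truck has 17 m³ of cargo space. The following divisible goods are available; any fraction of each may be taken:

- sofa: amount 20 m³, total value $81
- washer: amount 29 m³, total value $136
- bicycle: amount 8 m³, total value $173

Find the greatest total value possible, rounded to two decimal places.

215.21

Take in order of value per unit:
- bicycle (173/8 per unit): all 8 → value 173, running total 173.00
- washer (136/29 per unit): 9 of 29 → value 9×136/29 = 42.2069, running total 215.21
Total 215.21.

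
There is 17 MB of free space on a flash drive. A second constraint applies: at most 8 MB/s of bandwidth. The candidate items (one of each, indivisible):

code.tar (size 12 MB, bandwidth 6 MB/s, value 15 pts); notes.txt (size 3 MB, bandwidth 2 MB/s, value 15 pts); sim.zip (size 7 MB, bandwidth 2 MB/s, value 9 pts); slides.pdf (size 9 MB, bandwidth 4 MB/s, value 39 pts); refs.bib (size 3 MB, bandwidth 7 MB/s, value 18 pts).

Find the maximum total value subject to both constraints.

Feasible sets respecting both limits:
- notes.txt+slides.pdf: size 12, bandwidth 6, value 54
- sim.zip+slides.pdf: size 16, bandwidth 6, value 48
- slides.pdf: size 9, bandwidth 4, value 39
- code.tar+notes.txt: size 15, bandwidth 8, value 30
Best: 54 pts.

54 pts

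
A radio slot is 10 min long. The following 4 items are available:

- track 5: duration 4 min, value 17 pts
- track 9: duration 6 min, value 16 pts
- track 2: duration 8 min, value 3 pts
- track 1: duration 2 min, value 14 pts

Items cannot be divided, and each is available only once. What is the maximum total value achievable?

Check high-value combinations within 10 min:
- track 5+track 9: duration 4+6=10, value 17+16=33
- track 5+track 1: duration 4+2=6, value 17+14=31
- track 9+track 1: duration 6+2=8, value 16+14=30
- track 5: duration 4, value 17
- track 2+track 1: duration 8+2=10, value 3+14=17
Best: 33 pts.

33 pts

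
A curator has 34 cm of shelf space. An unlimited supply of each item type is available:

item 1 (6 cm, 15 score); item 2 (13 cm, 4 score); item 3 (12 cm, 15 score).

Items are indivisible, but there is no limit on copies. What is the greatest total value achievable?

Best value-per-unit is item 1 at 15/6, and filling with it alone uses length 5×6=30. No mix of the others beats 5×15 = 75.

75 score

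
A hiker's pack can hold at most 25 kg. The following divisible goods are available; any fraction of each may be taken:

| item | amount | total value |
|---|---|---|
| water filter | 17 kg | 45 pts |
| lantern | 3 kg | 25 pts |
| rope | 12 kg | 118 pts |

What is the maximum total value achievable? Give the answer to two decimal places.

169.47

Take in order of value per unit:
- rope (118/12 per unit): all 12 → value 118, running total 118.00
- lantern (25/3 per unit): all 3 → value 25, running total 143.00
- water filter (45/17 per unit): 10 of 17 → value 10×45/17 = 26.4706, running total 169.47
Total 169.47.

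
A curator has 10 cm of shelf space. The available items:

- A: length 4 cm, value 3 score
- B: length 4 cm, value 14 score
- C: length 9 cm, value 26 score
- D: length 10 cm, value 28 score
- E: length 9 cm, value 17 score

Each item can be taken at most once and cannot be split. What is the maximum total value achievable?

28 score

This is a 0/1 knapsack; check combinations near the capacity.
- D: length 10, value 28
- C: length 9, value 26
- A+B: length 4+4=8, value 3+14=17
- E: length 9, value 17
Best: 28 score.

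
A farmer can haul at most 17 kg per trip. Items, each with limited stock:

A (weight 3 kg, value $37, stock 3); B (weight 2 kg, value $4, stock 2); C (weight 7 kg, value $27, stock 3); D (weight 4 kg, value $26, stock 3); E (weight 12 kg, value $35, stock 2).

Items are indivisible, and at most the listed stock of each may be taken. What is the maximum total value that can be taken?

$163

Top feasible selections:
- 3×A + 2×D: weight 17, value 163
- 3×A + 2×B + 1×D: weight 17, value 145
- 3×A + 1×B + 1×D: weight 15, value 141
- 3×A + 1×C: weight 16, value 138
Best: $163.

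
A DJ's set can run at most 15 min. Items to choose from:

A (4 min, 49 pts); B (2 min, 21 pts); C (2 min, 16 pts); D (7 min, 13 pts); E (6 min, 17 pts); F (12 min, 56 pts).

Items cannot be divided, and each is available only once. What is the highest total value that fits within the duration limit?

103 pts

This is a 0/1 knapsack; check combinations near the capacity.
- A+B+C+E: duration 4+2+2+6=14, value 49+21+16+17=103
- A+B+C+D: duration 4+2+2+7=15, value 49+21+16+13=99
- A+B+E: duration 4+2+6=12, value 49+21+17=87
- A+B+C: duration 4+2+2=8, value 49+21+16=86
Best: 103 pts.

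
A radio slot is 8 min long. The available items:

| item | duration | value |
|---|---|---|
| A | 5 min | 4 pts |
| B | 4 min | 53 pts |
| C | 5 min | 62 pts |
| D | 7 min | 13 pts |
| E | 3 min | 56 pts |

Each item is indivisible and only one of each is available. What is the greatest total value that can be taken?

Check high-value combinations within 8 min:
- C+E: duration 5+3=8, value 62+56=118
- B+E: duration 4+3=7, value 53+56=109
- C: duration 5, value 62
Best: 118 pts.

118 pts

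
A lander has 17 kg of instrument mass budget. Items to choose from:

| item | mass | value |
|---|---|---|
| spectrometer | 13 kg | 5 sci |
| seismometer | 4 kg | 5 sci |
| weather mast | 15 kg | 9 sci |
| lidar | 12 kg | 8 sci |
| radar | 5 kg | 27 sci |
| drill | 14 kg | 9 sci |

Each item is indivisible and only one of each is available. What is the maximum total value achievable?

Check high-value combinations within 17 kg:
- lidar+radar: mass 12+5=17, value 8+27=35
- seismometer+radar: mass 4+5=9, value 5+27=32
- radar: mass 5, value 27
Best: 35 sci.

35 sci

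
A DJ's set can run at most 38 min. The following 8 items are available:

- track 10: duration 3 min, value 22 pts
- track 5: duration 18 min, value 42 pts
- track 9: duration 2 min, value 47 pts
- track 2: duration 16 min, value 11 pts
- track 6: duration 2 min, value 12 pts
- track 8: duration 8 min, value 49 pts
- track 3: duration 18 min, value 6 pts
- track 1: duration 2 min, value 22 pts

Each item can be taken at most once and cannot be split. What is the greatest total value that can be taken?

This is a 0/1 knapsack; check combinations near the capacity.
- track 10+track 5+track 9+track 6+track 8+track 1: duration 3+18+2+2+8+2=35, value 22+42+47+12+49+22=194
- track 10+track 5+track 9+track 8+track 1: duration 3+18+2+8+2=33, value 22+42+47+49+22=182
- track 5+track 9+track 6+track 8+track 1: duration 18+2+2+8+2=32, value 42+47+12+49+22=172
Best: 194 pts.

194 pts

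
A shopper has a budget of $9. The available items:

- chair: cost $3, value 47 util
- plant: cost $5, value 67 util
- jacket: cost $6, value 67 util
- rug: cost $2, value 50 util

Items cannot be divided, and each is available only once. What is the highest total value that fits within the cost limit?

117 util

Check high-value combinations within $9:
- plant+rug: cost 5+2=7, value 67+50=117
- jacket+rug: cost 6+2=8, value 67+50=117
- chair+plant: cost 3+5=8, value 47+67=114
- chair+jacket: cost 3+6=9, value 47+67=114
- chair+rug: cost 3+2=5, value 47+50=97
Best: 117 util.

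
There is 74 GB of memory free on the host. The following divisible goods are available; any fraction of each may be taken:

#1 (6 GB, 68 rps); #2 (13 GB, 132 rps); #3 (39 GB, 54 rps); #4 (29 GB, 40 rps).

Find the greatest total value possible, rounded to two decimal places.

276.07

Take in order of value per unit:
- #1 (68/6 per unit): all 6 → value 68, running total 68.00
- #2 (132/13 per unit): all 13 → value 132, running total 200.00
- #3 (54/39 per unit): all 39 → value 54, running total 254.00
- #4 (40/29 per unit): 16 of 29 → value 16×40/29 = 22.0690, running total 276.07
Total 276.07.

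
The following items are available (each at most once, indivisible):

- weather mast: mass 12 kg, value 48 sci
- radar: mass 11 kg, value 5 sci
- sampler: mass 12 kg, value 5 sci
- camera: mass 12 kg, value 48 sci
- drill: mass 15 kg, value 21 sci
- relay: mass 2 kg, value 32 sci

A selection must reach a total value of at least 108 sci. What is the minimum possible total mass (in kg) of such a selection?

26

Subsets with value ≥ 108, sorted by total mass:
- weather mast+camera+relay: mass 26, value 128
- weather mast+radar+camera+relay: mass 37, value 133
- weather mast+sampler+camera+relay: mass 38, value 133
- weather mast+camera+drill: mass 39, value 117
Minimum mass: 26 kg.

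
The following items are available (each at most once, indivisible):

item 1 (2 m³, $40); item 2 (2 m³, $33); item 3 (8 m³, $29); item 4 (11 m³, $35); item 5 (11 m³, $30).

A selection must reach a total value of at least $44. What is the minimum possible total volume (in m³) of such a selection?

Subsets with value ≥ 44, sorted by total volume:
- item 1+item 2: volume 4, value 73
- item 1+item 3: volume 10, value 69
Minimum volume: 4 m³.

4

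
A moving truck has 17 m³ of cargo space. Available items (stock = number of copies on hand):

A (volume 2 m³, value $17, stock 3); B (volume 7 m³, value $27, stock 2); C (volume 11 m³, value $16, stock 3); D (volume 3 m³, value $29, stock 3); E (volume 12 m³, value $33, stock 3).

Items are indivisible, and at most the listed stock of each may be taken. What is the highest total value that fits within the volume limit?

Best selections within volume 17 and stock limits:
- 3×A + 3×D: volume 15, value 138
- 2×A + 3×D: volume 13, value 121
- 2×A + 1×B + 2×D: volume 17, value 119
- 1×B + 3×D: volume 16, value 114
Best: $138.

$138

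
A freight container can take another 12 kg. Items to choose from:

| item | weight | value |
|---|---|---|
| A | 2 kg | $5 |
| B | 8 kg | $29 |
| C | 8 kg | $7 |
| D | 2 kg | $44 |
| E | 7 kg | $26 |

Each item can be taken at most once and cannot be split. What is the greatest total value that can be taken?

$78

Check high-value combinations within 12 kg:
- A+B+D: weight 2+8+2=12, value 5+29+44=78
- A+D+E: weight 2+2+7=11, value 5+44+26=75
- B+D: weight 8+2=10, value 29+44=73
- D+E: weight 2+7=9, value 44+26=70
Best: $78.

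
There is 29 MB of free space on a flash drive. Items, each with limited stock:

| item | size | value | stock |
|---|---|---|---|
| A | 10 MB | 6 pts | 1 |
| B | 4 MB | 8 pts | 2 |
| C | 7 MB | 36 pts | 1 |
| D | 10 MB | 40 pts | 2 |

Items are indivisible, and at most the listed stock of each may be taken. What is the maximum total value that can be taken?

116 pts

Top feasible selections:
- 1×C + 2×D: size 27, value 116
- 2×B + 2×D: size 28, value 96
Best: 116 pts.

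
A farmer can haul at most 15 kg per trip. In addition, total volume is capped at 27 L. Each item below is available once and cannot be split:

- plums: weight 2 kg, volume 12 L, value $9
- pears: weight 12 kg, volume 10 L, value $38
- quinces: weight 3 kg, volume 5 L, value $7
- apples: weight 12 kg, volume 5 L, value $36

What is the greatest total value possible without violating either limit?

Feasible sets respecting both limits:
- plums+pears: weight 14, volume 22, value 47
- pears+quinces: weight 15, volume 15, value 45
- plums+apples: weight 14, volume 17, value 45
- quinces+apples: weight 15, volume 10, value 43
Best: $47.

$47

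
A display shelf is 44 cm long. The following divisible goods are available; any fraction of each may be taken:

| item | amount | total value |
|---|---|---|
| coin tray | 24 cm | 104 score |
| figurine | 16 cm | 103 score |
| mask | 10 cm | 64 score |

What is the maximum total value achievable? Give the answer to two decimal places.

245.00

Take in order of value per unit:
- figurine (103/16 per unit): all 16 → value 103, running total 103.00
- mask (64/10 per unit): all 10 → value 64, running total 167.00
- coin tray (104/24 per unit): 18 of 24 → value 18×104/24 = 78.0000, running total 245.00
Total 245.00.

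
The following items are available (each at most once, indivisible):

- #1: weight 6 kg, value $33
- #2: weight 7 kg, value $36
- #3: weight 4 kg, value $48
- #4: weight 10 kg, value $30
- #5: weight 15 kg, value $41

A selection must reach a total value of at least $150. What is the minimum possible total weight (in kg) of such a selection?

Subsets with value ≥ 150, sorted by total weight:
- #1+#2+#3+#5: weight 32, value 158
- #1+#3+#4+#5: weight 35, value 152
- #2+#3+#4+#5: weight 36, value 155
- #1+#2+#3+#4+#5: weight 42, value 188
Minimum weight: 32 kg.

32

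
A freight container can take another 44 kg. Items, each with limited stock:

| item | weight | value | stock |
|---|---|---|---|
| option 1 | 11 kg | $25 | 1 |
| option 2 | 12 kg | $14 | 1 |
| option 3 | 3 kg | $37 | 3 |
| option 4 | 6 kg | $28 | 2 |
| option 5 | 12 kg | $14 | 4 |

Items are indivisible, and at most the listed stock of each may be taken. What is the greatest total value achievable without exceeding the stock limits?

$206

Best selections within weight 44 and stock limits:
- 1×option 1 + 3×option 3 + 2×option 4 + 1×option 5: weight 44, value 206
- 1×option 1 + 1×option 2 + 3×option 3 + 2×option 4: weight 44, value 206
- 1×option 1 + 3×option 3 + 2×option 4: weight 32, value 192
Best: $206.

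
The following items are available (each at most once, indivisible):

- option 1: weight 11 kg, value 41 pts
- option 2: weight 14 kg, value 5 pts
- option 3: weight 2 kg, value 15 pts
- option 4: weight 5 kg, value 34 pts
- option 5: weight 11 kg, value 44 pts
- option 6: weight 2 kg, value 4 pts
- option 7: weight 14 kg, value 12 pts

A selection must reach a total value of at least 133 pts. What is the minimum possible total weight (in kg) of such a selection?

Subsets with value ≥ 133, sorted by total weight:
- option 1+option 3+option 4+option 5: weight 29, value 134
- option 1+option 3+option 4+option 5+option 6: weight 31, value 138
- option 1+option 3+option 4+option 5+option 7: weight 43, value 146
- option 1+option 2+option 3+option 4+option 5: weight 43, value 139
Minimum weight: 29 kg.

29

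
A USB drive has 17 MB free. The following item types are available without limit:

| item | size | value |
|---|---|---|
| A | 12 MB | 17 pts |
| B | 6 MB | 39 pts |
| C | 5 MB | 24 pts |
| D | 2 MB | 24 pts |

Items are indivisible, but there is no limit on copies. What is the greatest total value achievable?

Best value-per-unit is D at 24/2, and filling with it alone uses size 8×2=16. No mix of the others beats 8×24 = 192.

192 pts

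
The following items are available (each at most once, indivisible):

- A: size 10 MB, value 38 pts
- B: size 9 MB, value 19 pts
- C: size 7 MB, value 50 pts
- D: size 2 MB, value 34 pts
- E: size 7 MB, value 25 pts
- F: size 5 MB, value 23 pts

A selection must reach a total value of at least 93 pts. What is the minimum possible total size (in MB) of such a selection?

14

Subsets with value ≥ 93, sorted by total size:
- C+D+F: size 14, value 107
- C+D+E: size 16, value 109
Minimum size: 14 MB.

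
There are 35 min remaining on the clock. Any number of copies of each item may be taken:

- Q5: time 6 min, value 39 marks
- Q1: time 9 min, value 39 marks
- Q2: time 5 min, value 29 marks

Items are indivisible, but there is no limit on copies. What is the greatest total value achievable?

224 marks

Best value-per-unit is Q5 at 39/6; filling with it alone gives 5×39 = 195.
Optimal mix: 5×Q5 + 1×Q2 → time 35, value 224.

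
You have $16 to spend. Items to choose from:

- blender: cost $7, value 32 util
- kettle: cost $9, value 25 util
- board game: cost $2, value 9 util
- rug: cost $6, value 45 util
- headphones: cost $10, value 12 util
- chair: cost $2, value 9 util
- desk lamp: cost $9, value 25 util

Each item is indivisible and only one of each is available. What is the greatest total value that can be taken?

86 util

Check high-value combinations within $16:
- blender+board game+rug: cost 7+2+6=15, value 32+9+45=86
- blender+rug+chair: cost 7+6+2=15, value 32+45+9=86
- blender+rug: cost 7+6=13, value 32+45=77
- kettle+rug: cost 9+6=15, value 25+45=70
Best: 86 util.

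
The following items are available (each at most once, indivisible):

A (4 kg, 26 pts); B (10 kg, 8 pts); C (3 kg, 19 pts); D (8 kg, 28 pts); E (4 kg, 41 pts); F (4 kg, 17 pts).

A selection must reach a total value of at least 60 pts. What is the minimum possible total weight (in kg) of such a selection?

Subsets with value ≥ 60, sorted by total weight:
- C+E: weight 7, value 60
- A+E: weight 8, value 67
- A+C+E: weight 11, value 86
Minimum weight: 7 kg.

7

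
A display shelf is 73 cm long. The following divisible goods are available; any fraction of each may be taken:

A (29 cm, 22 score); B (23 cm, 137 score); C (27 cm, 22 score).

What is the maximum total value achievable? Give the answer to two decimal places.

Take in order of value per unit:
- B (137/23 per unit): all 23 → value 137, running total 137.00
- C (22/27 per unit): all 27 → value 22, running total 159.00
- A (22/29 per unit): 23 of 29 → value 23×22/29 = 17.4483, running total 176.45
Total 176.45.

176.45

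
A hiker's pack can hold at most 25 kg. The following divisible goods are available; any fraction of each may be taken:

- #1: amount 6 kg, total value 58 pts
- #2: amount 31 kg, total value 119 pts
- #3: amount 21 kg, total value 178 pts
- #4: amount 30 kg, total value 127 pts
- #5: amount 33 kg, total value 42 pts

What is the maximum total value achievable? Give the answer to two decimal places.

219.05

Take in order of value per unit:
- #1 (58/6 per unit): all 6 → value 58, running total 58.00
- #3 (178/21 per unit): 19 of 21 → value 19×178/21 = 161.0476, running total 219.05
Total 219.05.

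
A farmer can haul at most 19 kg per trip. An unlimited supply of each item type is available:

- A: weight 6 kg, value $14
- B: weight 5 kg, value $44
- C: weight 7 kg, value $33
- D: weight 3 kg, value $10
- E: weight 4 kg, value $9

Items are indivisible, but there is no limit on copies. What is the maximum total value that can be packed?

$142

Best value-per-unit is B at 44/5; filling with it alone gives 3×44 = 132.
Optimal mix: 3×B + 1×D → weight 18, value 142.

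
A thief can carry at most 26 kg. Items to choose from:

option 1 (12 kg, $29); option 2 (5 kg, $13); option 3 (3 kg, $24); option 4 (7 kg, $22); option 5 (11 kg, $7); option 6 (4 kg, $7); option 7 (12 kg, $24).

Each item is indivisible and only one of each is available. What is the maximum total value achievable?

$82

Check high-value combinations within 26 kg:
- option 1+option 3+option 4+option 6: weight 12+3+7+4=26, value 29+24+22+7=82
- option 3+option 4+option 6+option 7: weight 3+7+4+12=26, value 24+22+7+24=77
- option 1+option 3+option 4: weight 12+3+7=22, value 29+24+22=75
- option 1+option 2+option 3+option 6: weight 12+5+3+4=24, value 29+13+24+7=73
Best: $82.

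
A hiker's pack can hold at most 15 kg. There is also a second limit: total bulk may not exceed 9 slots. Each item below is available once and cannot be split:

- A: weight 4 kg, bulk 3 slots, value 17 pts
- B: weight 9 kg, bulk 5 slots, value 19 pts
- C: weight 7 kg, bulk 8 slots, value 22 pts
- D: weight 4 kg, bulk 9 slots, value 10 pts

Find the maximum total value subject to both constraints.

36 pts

Feasible sets respecting both limits:
- A+B: weight 13, bulk 8, value 36
- C: weight 7, bulk 8, value 22
- B: weight 9, bulk 5, value 19
- A: weight 4, bulk 3, value 17
Best: 36 pts.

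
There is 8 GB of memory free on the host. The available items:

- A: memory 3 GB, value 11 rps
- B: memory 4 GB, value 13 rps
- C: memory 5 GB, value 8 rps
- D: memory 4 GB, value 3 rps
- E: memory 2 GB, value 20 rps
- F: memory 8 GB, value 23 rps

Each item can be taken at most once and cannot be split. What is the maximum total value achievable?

33 rps

Check high-value combinations within 8 GB:
- B+E: memory 4+2=6, value 13+20=33
- A+E: memory 3+2=5, value 11+20=31
- C+E: memory 5+2=7, value 8+20=28
Best: 33 rps.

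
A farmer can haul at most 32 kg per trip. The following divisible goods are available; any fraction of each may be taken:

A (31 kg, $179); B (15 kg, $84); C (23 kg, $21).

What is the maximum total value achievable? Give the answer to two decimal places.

Take in order of value per unit:
- A (179/31 per unit): all 31 → value 179, running total 179.00
- B (84/15 per unit): 1 of 15 → value 1×84/15 = 5.6000, running total 184.60
Total 184.60.

184.60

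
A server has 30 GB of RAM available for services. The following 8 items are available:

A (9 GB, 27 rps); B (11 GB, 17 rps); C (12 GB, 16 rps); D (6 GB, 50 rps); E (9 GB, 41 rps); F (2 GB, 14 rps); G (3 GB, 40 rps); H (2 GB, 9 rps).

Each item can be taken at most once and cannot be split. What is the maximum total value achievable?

Check high-value combinations within 30 GB:
- A+D+E+F+G: memory 9+6+9+2+3=29, value 27+50+41+14+40=172
- A+D+E+G+H: memory 9+6+9+3+2=29, value 27+50+41+40+9=167
- A+D+E+G: memory 9+6+9+3=27, value 27+50+41+40=158
- D+E+F+G+H: memory 6+9+2+3+2=22, value 50+41+14+40+9=154
- B+D+E+G: memory 11+6+9+3=29, value 17+50+41+40=148
Best: 172 rps.

172 rps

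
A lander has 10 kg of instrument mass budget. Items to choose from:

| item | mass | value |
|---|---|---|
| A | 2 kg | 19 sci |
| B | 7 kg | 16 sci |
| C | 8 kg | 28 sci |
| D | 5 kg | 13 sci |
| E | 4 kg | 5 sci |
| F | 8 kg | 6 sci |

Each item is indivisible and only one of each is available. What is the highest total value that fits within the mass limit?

47 sci

This is a 0/1 knapsack; check combinations near the capacity.
- A+C: mass 2+8=10, value 19+28=47
- A+B: mass 2+7=9, value 19+16=35
- A+D: mass 2+5=7, value 19+13=32
Best: 47 sci.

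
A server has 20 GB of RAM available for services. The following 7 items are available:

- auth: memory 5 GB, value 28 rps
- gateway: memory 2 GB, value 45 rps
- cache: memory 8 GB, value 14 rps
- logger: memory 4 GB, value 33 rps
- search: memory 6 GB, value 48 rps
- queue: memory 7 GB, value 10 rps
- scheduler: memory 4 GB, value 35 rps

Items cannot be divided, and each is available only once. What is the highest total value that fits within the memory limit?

Check high-value combinations within 20 GB:
- gateway+logger+search+scheduler: memory 2+4+6+4=16, value 45+33+48+35=161
- auth+gateway+search+scheduler: memory 5+2+6+4=17, value 28+45+48+35=156
- auth+gateway+logger+search: memory 5+2+4+6=17, value 28+45+33+48=154
- auth+logger+search+scheduler: memory 5+4+6+4=19, value 28+33+48+35=144
- gateway+cache+search+scheduler: memory 2+8+6+4=20, value 45+14+48+35=142
Best: 161 rps.

161 rps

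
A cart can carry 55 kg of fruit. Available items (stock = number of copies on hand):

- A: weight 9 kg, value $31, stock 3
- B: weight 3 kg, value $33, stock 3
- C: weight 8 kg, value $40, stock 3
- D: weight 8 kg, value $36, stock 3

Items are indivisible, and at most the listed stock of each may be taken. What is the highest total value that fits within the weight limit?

Top feasible selections:
- 2×B + 3×C + 3×D: weight 54, value 294
- 3×B + 3×C + 2×D: weight 49, value 291
- 1×A + 2×B + 3×C + 2×D: weight 55, value 289
- 3×B + 2×C + 3×D: weight 49, value 287
Best: $294.

$294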